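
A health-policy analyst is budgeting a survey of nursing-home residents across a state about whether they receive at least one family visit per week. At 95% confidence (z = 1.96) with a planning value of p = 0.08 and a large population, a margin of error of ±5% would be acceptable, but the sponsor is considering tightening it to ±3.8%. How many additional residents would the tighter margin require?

At ±5%: n = 1.96² × 0.0736 / 0.050² ≈ 113.10 → 114.
At ±3.8%: n = 1.96² × 0.0736 / 0.038² ≈ 195.80 → 196.
Additional respondents: 196 − 114 = 82.

82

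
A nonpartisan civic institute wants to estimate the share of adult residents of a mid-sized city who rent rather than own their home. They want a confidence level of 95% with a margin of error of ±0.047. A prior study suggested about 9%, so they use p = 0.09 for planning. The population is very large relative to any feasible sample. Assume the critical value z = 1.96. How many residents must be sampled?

143

With p = 0.09, p(1−p) = 0.0819.
n = z²·p(1−p)/E² = 1.96² × 0.0819 / 0.047² = 3.8416 × 0.0819 / 0.002209 ≈ 142.43.
Rounding up gives n = 143.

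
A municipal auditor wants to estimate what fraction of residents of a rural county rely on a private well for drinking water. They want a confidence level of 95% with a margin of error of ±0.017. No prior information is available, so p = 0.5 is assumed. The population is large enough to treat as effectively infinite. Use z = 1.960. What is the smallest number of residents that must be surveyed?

3324

With p = 0.5, p(1−p) = 0.25.
n = z²·p(1−p)/E² = 1.960² × 0.2500 / 0.017² = 3.8416 × 0.2500 / 0.000289 ≈ 3323.18.
Rounding up gives n = 3324.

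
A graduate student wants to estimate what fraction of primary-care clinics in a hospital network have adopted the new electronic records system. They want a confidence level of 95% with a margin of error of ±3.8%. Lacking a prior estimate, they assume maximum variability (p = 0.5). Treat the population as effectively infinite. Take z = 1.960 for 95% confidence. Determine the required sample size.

With p = 0.5, p(1−p) = 0.25.
n = z²·p(1−p)/E² = 1.960² × 0.2500 / 0.038² = 3.8416 × 0.2500 / 0.001444 ≈ 665.10.
Rounding up gives n = 666.

666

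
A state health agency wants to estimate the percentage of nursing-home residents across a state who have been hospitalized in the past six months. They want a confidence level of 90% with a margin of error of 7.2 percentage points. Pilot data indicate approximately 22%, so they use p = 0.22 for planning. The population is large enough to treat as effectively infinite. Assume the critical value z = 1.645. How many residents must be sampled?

With p = 0.22, p(1−p) = 0.1716.
n = z²·p(1−p)/E² = 1.645² × 0.1716 / 0.072² = 2.7060 × 0.1716 / 0.005184 ≈ 89.57.
Rounding up gives n = 90.

90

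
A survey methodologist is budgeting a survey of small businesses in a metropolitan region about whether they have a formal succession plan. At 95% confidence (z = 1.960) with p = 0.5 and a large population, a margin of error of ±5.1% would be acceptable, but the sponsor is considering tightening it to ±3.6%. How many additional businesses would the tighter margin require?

372

At ±5.1%: n = 1.960² × 0.2500 / 0.051² ≈ 369.24 → 370.
At ±3.6%: n = 1.960² × 0.2500 / 0.036² ≈ 741.05 → 742.
Additional respondents: 742 − 370 = 372.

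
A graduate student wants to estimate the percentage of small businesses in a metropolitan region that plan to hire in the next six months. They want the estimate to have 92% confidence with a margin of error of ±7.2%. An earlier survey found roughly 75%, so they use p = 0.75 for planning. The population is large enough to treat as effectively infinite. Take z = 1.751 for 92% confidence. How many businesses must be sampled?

111

With p = 0.75, p(1−p) = 0.1875.
n = z²·p(1−p)/E² = 1.751² × 0.1875 / 0.072² = 3.0660 × 0.1875 / 0.005184 ≈ 110.89.
Rounding up gives n = 111.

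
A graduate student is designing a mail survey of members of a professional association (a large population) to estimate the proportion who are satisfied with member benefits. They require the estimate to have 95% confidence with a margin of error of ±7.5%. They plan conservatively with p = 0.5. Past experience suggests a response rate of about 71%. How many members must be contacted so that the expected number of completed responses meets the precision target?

241

For 95% confidence, z = 1.96.
Completed interviews needed: n₀ = 1.96² × 0.2500 / 0.075² ≈ 170.74 → 171.
At a 71% response rate, contacts needed = 171 / 0.71 ≈ 240.85 → 241.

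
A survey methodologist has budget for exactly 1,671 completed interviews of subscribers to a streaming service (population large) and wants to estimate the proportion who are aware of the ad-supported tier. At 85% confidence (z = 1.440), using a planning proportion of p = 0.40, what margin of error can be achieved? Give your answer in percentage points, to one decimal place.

SE(p̂) = √[p(1−p)/n] = √[0.2400/1671] = 0.01198.
E = z × SE = 1.440 × 0.01198 = 0.01726, or 1.7 percentage points.

1.7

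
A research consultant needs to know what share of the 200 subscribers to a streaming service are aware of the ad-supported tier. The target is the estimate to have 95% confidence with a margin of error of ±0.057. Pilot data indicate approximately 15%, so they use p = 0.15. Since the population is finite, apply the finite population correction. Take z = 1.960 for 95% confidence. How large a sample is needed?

87

Unadjusted: n₀ = 1.960² × 0.15 × 0.85 / 0.057² ≈ 150.76, so n₀ = 151.
Finite population correction with N = 200: n = n₀ / (1 + (n₀−1)/N) = 151 / (1 + 150/200) = 151 / 1.7500 ≈ 86.29.
Rounding up, n = 87.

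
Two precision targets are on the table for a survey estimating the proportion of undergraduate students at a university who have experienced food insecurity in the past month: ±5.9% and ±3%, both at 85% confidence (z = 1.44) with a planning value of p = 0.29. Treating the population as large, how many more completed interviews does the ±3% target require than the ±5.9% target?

352

At ±5.9%: n = 1.44² × 0.2059 / 0.059² ≈ 122.65 → 123.
At ±3%: n = 1.44² × 0.2059 / 0.030² ≈ 474.39 → 475.
Additional respondents: 475 − 123 = 352.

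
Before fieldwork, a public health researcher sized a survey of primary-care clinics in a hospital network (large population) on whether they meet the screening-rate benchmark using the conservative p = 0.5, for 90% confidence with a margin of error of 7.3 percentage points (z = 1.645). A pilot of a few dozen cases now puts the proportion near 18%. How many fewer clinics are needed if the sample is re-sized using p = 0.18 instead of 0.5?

52

Conservative (p = 0.5): n = 1.645² × 0.25 / 0.073² ≈ 126.95 → 127.
Using p = 0.18: p(1−p) = 0.1476, so n = 1.645² × 0.1476 / 0.073² ≈ 74.95 → 75.
Reduction: 127 − 75 = 52.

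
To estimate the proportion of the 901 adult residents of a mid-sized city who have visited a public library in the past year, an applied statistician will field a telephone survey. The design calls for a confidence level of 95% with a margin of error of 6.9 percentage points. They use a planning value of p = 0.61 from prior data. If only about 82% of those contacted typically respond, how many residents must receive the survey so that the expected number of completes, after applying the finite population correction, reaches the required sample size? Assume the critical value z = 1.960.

194

Completed interviews needed (unadjusted): n₀ = 1.960² × 0.2379 / 0.069² ≈ 191.96 → 192.
FPC for N = 901: n = 192 / (1 + 191/901) = 192 / 1.2120 ≈ 158.42 → 159.
At an 82% response rate, contacts needed = 159 / 0.82 ≈ 193.90 → 194.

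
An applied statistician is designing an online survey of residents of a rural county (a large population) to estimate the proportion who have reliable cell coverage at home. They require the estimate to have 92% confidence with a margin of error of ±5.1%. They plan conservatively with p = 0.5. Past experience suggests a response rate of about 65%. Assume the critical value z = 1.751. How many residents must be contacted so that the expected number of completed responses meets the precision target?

Completed interviews needed: n₀ = 1.751² × 0.2500 / 0.051² ≈ 294.69 → 295.
At a 65% response rate, contacts needed = 295 / 0.65 ≈ 453.85 → 454.

454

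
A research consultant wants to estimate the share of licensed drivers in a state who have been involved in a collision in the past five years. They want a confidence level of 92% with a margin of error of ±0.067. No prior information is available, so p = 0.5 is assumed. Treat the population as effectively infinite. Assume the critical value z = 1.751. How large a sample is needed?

171

With p = 0.5, p(1−p) = 0.25.
n = z²·p(1−p)/E² = 1.751² × 0.2500 / 0.067² = 3.0660 × 0.2500 / 0.004489 ≈ 170.75.
Rounding up gives n = 171.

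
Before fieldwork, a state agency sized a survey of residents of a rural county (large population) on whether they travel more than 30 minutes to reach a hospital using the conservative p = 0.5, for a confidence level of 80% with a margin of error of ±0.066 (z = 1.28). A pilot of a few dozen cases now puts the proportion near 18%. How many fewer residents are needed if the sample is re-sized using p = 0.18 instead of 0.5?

Conservative (p = 0.5): n = 1.28² × 0.25 / 0.066² ≈ 94.03 → 95.
Using p = 0.18: p(1−p) = 0.1476, so n = 1.28² × 0.1476 / 0.066² ≈ 55.52 → 56.
Reduction: 95 − 56 = 39.

39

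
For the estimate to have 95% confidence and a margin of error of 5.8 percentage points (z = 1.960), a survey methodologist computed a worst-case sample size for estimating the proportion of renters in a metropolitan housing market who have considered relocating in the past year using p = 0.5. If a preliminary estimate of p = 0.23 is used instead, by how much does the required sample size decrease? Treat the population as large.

83

Conservative (p = 0.5): n = 1.960² × 0.25 / 0.058² ≈ 285.49 → 286.
Using p = 0.23: p(1−p) = 0.1771, so n = 1.960² × 0.1771 / 0.058² ≈ 202.24 → 203.
Reduction: 286 − 203 = 83.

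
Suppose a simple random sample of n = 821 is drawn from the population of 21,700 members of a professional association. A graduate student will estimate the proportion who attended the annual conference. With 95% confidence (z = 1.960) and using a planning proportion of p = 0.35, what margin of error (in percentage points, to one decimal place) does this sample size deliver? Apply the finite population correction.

3.2

Finite-population factor: (N−n)/(N−1) = (21700−821)/(21700−1) = 0.9622.
SE(p̂) = √[p(1−p)/n · (N−n)/(N−1)] = √[0.2275/821 × 0.9622] = 0.01633.
E = z × SE = 1.960 × 0.01633 = 0.03200 ≈ 3.2 percentage points.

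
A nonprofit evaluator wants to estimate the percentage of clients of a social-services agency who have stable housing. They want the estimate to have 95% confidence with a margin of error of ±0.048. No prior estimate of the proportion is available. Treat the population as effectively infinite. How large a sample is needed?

For 95% confidence, z = 1.960.
With no prior estimate, use p = 0.5, giving p(1−p) = 0.25.
n = z²·p(1−p)/E² = 1.960² × 0.2500 / 0.048² = 3.8416 × 0.2500 / 0.002304 ≈ 416.84.
Rounding up gives n = 417.

417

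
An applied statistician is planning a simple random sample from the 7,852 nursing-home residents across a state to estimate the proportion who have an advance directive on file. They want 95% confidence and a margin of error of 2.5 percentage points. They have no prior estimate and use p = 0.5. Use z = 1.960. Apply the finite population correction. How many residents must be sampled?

Unadjusted: n₀ = 1.960² × 0.50 × 0.50 / 0.025² ≈ 1536.64, so n₀ = 1537.
Finite population correction with N = 7,852: n = n₀ / (1 + (n₀−1)/N) = 1537 / (1 + 1536/7852) = 1537 / 1.1956 ≈ 1285.53.
Rounding up, n = 1286.

1286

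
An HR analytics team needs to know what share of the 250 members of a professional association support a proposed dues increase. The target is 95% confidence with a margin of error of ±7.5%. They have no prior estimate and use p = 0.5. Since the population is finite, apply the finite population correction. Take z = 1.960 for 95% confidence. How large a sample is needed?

Unadjusted: n₀ = 1.960² × 0.50 × 0.50 / 0.075² ≈ 170.74, so n₀ = 171.
Finite population correction with N = 250: n = n₀ / (1 + (n₀−1)/N) = 171 / (1 + 170/250) = 171 / 1.6800 ≈ 101.79.
Rounding up, n = 102.

102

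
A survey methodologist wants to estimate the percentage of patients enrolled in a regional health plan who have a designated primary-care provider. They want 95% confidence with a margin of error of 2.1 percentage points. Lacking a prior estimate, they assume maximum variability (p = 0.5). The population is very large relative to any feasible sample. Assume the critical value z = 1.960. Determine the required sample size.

2178

With p = 0.5, p(1−p) = 0.25.
n = z²·p(1−p)/E² = 1.960² × 0.2500 / 0.021² = 3.8416 × 0.2500 / 0.000441 ≈ 2177.78.
Rounding up gives n = 2178.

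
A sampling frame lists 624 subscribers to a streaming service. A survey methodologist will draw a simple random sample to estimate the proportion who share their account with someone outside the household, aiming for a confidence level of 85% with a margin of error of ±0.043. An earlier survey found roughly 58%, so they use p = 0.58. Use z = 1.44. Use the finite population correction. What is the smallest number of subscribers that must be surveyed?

191

Unadjusted: n₀ = 1.44² × 0.58 × 0.42 / 0.043² ≈ 273.19, so n₀ = 274.
Finite population correction with N = 624: n = n₀ / (1 + (n₀−1)/N) = 274 / (1 + 273/624) = 274 / 1.4375 ≈ 190.61.
Rounding up, n = 191.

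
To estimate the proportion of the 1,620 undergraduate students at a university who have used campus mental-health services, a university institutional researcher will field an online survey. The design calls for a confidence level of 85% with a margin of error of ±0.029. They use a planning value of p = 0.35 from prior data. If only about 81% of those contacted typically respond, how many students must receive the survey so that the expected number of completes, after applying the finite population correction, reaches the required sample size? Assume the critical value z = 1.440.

Completed interviews needed (unadjusted): n₀ = 1.440² × 0.2275 / 0.029² ≈ 560.93 → 561.
FPC for N = 1,620: n = 561 / (1 + 560/1620) = 561 / 1.3457 ≈ 416.89 → 417.
At an 81% response rate, contacts needed = 417 / 0.81 ≈ 514.81 → 515.

515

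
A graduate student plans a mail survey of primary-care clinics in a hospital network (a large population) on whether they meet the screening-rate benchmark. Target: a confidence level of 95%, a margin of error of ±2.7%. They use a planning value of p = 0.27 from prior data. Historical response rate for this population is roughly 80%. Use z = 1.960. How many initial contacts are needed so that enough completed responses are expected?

1299

Completed interviews needed: n₀ = 1.960² × 0.1971 / 0.027² ≈ 1038.65 → 1039.
At an 80% response rate, contacts needed = 1039 / 0.80 ≈ 1298.75 → 1299.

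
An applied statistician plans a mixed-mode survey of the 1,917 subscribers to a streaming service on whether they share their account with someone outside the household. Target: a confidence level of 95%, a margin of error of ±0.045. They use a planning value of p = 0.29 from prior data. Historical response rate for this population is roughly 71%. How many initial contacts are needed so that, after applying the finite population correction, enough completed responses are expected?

458

For 95% confidence, z = 1.960.
Completed interviews needed (unadjusted): n₀ = 1.960² × 0.2059 / 0.045² ≈ 390.61 → 391.
FPC for N = 1,917: n = 391 / (1 + 390/1917) = 391 / 1.2034 ≈ 324.90 → 325.
At a 71% response rate, contacts needed = 325 / 0.71 ≈ 457.75 → 458.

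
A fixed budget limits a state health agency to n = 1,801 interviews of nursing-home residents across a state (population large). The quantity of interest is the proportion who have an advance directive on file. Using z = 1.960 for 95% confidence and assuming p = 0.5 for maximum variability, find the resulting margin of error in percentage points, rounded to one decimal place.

SE(p̂) = √[p(1−p)/n] = √[0.2500/1801] = 0.01178.
E = z × SE = 1.960 × 0.01178 = 0.02309, or 2.3 percentage points.

2.3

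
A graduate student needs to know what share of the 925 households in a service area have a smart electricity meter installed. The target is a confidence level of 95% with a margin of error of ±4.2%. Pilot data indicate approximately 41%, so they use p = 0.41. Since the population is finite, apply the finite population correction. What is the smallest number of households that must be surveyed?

336

For 95% confidence, z = 1.96.
Unadjusted: n₀ = 1.96² × 0.41 × 0.59 / 0.042² ≈ 526.80, so n₀ = 527.
Finite population correction with N = 925: n = n₀ / (1 + (n₀−1)/N) = 527 / (1 + 526/925) = 527 / 1.5686 ≈ 335.96.
Rounding up, n = 336.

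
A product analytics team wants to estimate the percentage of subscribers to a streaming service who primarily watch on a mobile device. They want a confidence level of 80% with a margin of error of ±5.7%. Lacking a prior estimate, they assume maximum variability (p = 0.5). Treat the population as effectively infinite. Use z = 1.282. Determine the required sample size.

With p = 0.5, p(1−p) = 0.25.
n = z²·p(1−p)/E² = 1.282² × 0.2500 / 0.057² = 1.6435 × 0.2500 / 0.003249 ≈ 126.46.
Rounding up gives n = 127.

127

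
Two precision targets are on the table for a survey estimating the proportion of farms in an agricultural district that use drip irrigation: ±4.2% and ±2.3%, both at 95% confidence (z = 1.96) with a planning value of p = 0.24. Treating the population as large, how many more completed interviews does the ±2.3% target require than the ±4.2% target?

At ±4.2%: n = 1.96² × 0.1824 / 0.042² ≈ 397.23 → 398.
At ±2.3%: n = 1.96² × 0.1824 / 0.023² ≈ 1324.59 → 1325.
Additional respondents: 1325 − 398 = 927.

927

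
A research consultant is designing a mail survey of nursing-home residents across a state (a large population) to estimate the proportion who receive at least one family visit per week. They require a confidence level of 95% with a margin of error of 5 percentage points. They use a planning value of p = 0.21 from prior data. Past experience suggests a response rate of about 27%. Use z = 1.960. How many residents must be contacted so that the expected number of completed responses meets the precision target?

Completed interviews needed: n₀ = 1.960² × 0.1659 / 0.050² ≈ 254.93 → 255.
At a 27% response rate, contacts needed = 255 / 0.27 ≈ 944.44 → 945.

945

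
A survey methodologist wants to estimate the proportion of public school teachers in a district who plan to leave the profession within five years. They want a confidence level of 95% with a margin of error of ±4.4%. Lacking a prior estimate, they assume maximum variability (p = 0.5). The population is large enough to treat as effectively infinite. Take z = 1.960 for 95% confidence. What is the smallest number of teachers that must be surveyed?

With p = 0.5, p(1−p) = 0.25.
n = z²·p(1−p)/E² = 1.960² × 0.2500 / 0.044² = 3.8416 × 0.2500 / 0.001936 ≈ 496.07.
Rounding up gives n = 497.

497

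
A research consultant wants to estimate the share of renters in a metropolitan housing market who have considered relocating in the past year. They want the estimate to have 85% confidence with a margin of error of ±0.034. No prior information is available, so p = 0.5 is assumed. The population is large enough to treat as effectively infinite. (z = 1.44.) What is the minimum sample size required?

449

With p = 0.5, p(1−p) = 0.25.
n = z²·p(1−p)/E² = 1.44² × 0.2500 / 0.034² = 2.0736 × 0.2500 / 0.001156 ≈ 448.44.
Rounding up gives n = 449.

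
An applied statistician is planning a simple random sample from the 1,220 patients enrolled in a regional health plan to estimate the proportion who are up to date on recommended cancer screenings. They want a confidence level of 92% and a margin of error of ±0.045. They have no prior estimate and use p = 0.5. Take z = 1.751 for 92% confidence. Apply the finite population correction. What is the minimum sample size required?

Unadjusted: n₀ = 1.751² × 0.50 × 0.50 / 0.045² ≈ 378.52, so n₀ = 379.
Finite population correction with N = 1,220: n = n₀ / (1 + (n₀−1)/N) = 379 / (1 + 378/1220) = 379 / 1.3098 ≈ 289.35.
Rounding up, n = 290.

290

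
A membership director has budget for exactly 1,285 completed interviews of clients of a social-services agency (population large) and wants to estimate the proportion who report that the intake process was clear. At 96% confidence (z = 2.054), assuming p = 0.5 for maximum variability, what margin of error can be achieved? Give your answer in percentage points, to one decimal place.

2.9

SE(p̂) = √[p(1−p)/n] = √[0.2500/1285] = 0.01395.
E = z × SE = 2.054 × 0.01395 = 0.02865, or 2.9 percentage points.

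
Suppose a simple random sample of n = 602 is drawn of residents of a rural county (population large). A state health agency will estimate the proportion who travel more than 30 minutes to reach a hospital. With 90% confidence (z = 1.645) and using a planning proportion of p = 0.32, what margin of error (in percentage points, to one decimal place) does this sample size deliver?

SE(p̂) = √[p(1−p)/n] = √[0.2176/602] = 0.01901.
E = z × SE = 1.645 × 0.01901 = 0.03127, or 3.1 percentage points.

3.1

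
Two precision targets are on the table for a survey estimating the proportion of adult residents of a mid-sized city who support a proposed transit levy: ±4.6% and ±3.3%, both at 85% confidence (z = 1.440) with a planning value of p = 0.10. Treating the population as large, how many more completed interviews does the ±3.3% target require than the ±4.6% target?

At ±4.6%: n = 1.440² × 0.0900 / 0.046² ≈ 88.20 → 89.
At ±3.3%: n = 1.440² × 0.0900 / 0.033² ≈ 171.37 → 172.
Additional respondents: 172 − 89 = 83.

83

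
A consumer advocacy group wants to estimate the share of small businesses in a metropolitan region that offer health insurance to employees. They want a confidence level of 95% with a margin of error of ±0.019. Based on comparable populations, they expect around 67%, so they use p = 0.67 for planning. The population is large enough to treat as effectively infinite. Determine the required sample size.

For 95% confidence, z = 1.96.
With p = 0.67, p(1−p) = 0.2211.
n = z²·p(1−p)/E² = 1.96² × 0.2211 / 0.019² = 3.8416 × 0.2211 / 0.000361 ≈ 2352.85.
Rounding up gives n = 2353.

2353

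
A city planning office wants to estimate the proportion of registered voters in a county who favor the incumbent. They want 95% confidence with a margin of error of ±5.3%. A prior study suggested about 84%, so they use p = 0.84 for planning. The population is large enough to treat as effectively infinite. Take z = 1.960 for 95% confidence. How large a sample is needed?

184

With p = 0.84, p(1−p) = 0.1344.
n = z²·p(1−p)/E² = 1.960² × 0.1344 / 0.053² = 3.8416 × 0.1344 / 0.002809 ≈ 183.81.
Rounding up gives n = 184.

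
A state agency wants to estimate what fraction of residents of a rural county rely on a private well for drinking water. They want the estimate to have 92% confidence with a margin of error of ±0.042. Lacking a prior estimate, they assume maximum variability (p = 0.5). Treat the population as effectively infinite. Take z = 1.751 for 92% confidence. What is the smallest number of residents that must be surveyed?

With p = 0.5, p(1−p) = 0.25.
n = z²·p(1−p)/E² = 1.751² × 0.2500 / 0.042² = 3.0660 × 0.2500 / 0.001764 ≈ 434.52.
Rounding up gives n = 435.

435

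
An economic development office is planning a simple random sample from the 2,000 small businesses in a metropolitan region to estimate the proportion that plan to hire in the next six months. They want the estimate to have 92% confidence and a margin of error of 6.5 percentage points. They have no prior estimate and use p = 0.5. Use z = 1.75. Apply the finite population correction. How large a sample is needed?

167

Unadjusted: n₀ = 1.75² × 0.50 × 0.50 / 0.065² ≈ 181.21, so n₀ = 182.
Finite population correction with N = 2,000: n = n₀ / (1 + (n₀−1)/N) = 182 / (1 + 181/2000) = 182 / 1.0905 ≈ 166.90.
Rounding up, n = 167.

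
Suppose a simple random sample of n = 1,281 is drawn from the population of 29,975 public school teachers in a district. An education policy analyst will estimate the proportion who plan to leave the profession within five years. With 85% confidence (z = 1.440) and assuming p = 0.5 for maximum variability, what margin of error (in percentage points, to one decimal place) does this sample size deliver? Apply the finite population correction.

Finite-population factor: (N−n)/(N−1) = (29975−1281)/(29975−1) = 0.9573.
SE(p̂) = √[p(1−p)/n · (N−n)/(N−1)] = √[0.2500/1281 × 0.9573] = 0.01367.
E = z × SE = 1.440 × 0.01367 = 0.01968 ≈ 2.0 percentage points.

2.0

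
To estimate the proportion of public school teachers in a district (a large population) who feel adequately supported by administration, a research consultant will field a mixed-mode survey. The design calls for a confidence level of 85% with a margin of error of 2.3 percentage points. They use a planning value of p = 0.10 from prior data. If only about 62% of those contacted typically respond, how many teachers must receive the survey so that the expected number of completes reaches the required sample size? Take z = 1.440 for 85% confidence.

Completed interviews needed: n₀ = 1.440² × 0.0900 / 0.023² ≈ 352.79 → 353.
At a 62% response rate, contacts needed = 353 / 0.62 ≈ 569.35 → 570.

570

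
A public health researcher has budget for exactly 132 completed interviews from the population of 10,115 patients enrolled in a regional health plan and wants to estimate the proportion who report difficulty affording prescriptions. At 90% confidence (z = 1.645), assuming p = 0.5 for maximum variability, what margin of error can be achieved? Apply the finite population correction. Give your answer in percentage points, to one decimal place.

7.1

Finite-population factor: (N−n)/(N−1) = (10115−132)/(10115−1) = 0.9870.
SE(p̂) = √[p(1−p)/n · (N−n)/(N−1)] = √[0.2500/132 × 0.9870] = 0.04324.
E = z × SE = 1.645 × 0.04324 = 0.07112 ≈ 7.1 percentage points.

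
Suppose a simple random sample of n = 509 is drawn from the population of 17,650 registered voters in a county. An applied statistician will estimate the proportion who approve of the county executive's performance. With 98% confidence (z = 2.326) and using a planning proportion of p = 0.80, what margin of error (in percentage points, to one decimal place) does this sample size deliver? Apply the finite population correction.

4.1

Finite-population factor: (N−n)/(N−1) = (17650−509)/(17650−1) = 0.9712.
SE(p̂) = √[p(1−p)/n · (N−n)/(N−1)] = √[0.1600/509 × 0.9712] = 0.01747.
E = z × SE = 2.326 × 0.01747 = 0.04064 ≈ 4.1 percentage points.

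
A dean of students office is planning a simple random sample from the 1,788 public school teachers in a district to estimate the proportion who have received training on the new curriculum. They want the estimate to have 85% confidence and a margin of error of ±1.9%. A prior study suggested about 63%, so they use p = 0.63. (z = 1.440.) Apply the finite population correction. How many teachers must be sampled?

766

Unadjusted: n₀ = 1.440² × 0.63 × 0.37 / 0.019² ≈ 1338.94, so n₀ = 1339.
Finite population correction with N = 1,788: n = n₀ / (1 + (n₀−1)/N) = 1339 / (1 + 1338/1788) = 1339 / 1.7483 ≈ 765.88.
Rounding up, n = 766.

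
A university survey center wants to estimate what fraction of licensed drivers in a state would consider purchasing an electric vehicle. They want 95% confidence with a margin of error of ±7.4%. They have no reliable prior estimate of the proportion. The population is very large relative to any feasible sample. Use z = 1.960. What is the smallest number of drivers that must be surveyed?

176

With no prior estimate, use p = 0.5, giving p(1−p) = 0.25.
n = z²·p(1−p)/E² = 1.960² × 0.2500 / 0.074² = 3.8416 × 0.2500 / 0.005476 ≈ 175.38.
Rounding up gives n = 176.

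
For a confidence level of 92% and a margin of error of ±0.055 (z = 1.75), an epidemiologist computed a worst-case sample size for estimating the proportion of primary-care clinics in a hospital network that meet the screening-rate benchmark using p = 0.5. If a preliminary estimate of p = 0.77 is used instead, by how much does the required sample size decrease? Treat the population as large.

Conservative (p = 0.5): n = 1.75² × 0.25 / 0.055² ≈ 253.10 → 254.
Using p = 0.77: p(1−p) = 0.1771, so n = 1.75² × 0.1771 / 0.055² ≈ 179.30 → 180.
Reduction: 254 − 180 = 74.

74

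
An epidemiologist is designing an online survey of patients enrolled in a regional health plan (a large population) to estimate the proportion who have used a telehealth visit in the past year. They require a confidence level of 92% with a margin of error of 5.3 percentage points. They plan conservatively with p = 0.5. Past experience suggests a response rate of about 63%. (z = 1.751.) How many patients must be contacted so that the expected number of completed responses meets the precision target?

434

Completed interviews needed: n₀ = 1.751² × 0.2500 / 0.053² ≈ 272.87 → 273.
At a 63% response rate, contacts needed = 273 / 0.63 ≈ 433.33 → 434.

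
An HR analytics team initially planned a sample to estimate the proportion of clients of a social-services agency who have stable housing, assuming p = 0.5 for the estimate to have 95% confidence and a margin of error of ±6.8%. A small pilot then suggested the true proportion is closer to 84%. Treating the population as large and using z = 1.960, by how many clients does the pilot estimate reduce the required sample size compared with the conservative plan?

96

Conservative (p = 0.5): n = 1.960² × 0.25 / 0.068² ≈ 207.70 → 208.
Using p = 0.84: p(1−p) = 0.1344, so n = 1.960² × 0.1344 / 0.068² ≈ 111.66 → 112.
Reduction: 208 − 112 = 96.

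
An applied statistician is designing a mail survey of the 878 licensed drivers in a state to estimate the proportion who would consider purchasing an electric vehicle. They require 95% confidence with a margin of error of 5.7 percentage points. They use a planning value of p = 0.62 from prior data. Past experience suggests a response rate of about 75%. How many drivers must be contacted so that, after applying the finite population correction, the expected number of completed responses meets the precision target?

For 95% confidence, z = 1.96.
Completed interviews needed (unadjusted): n₀ = 1.96² × 0.2356 / 0.057² ≈ 278.57 → 279.
FPC for N = 878: n = 279 / (1 + 278/878) = 279 / 1.3166 ≈ 211.90 → 212.
At a 75% response rate, contacts needed = 212 / 0.75 ≈ 282.67 → 283.

283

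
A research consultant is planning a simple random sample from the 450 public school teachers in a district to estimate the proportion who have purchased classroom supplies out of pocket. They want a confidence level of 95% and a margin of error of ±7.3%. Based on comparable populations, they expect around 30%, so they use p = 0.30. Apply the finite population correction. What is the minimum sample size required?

For 95% confidence, z = 1.96.
Unadjusted: n₀ = 1.96² × 0.30 × 0.70 / 0.073² ≈ 151.39, so n₀ = 152.
Finite population correction with N = 450: n = n₀ / (1 + (n₀−1)/N) = 152 / (1 + 151/450) = 152 / 1.3356 ≈ 113.81.
Rounding up, n = 114.

114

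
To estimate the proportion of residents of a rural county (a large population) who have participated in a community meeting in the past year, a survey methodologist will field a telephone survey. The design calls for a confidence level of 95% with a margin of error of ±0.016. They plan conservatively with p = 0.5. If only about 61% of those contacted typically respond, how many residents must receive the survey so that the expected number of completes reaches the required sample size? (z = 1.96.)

6151

Completed interviews needed: n₀ = 1.96² × 0.2500 / 0.016² ≈ 3751.56 → 3752.
At a 61% response rate, contacts needed = 3752 / 0.61 ≈ 6150.82 → 6151.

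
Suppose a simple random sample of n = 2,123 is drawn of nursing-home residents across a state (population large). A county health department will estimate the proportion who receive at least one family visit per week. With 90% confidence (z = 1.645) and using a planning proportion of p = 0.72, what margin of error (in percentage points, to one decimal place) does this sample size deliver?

1.6

SE(p̂) = √[p(1−p)/n] = √[0.2016/2123] = 0.00974.
E = z × SE = 1.645 × 0.00974 = 0.01603, or 1.6 percentage points.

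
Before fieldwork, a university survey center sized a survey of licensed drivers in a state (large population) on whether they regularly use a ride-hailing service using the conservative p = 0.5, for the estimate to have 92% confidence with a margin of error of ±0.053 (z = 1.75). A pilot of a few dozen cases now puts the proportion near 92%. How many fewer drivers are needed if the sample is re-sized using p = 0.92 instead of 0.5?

192

Conservative (p = 0.5): n = 1.75² × 0.25 / 0.053² ≈ 272.56 → 273.
Using p = 0.92: p(1−p) = 0.0736, so n = 1.75² × 0.0736 / 0.053² ≈ 80.24 → 81.
Reduction: 273 − 81 = 192.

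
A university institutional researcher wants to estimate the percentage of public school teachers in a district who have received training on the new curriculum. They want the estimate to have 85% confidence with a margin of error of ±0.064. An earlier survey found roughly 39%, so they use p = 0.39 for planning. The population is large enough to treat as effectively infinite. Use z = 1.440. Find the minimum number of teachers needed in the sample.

121

With p = 0.39, p(1−p) = 0.2379.
n = z²·p(1−p)/E² = 1.440² × 0.2379 / 0.064² = 2.0736 × 0.2379 / 0.004096 ≈ 120.44.
Rounding up gives n = 121.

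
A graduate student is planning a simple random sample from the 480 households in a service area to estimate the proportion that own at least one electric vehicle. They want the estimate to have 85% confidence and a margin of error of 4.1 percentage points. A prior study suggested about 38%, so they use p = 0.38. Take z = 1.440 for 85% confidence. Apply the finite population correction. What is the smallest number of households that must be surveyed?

Unadjusted: n₀ = 1.440² × 0.38 × 0.62 / 0.041² ≈ 290.62, so n₀ = 291.
Finite population correction with N = 480: n = n₀ / (1 + (n₀−1)/N) = 291 / (1 + 290/480) = 291 / 1.6042 ≈ 181.40.
Rounding up, n = 182.

182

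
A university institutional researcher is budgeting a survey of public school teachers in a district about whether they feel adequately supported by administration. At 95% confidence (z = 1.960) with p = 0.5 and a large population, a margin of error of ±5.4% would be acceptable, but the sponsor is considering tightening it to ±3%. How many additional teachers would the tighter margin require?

At ±5.4%: n = 1.960² × 0.2500 / 0.054² ≈ 329.36 → 330.
At ±3%: n = 1.960² × 0.2500 / 0.030² ≈ 1067.11 → 1068.
Additional respondents: 1068 − 330 = 738.

738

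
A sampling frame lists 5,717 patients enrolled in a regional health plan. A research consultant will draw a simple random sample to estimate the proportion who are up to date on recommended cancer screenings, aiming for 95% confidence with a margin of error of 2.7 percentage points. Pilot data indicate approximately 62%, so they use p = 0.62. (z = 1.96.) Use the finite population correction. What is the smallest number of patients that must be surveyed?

Unadjusted: n₀ = 1.96² × 0.62 × 0.38 / 0.027² ≈ 1241.54, so n₀ = 1242.
Finite population correction with N = 5,717: n = n₀ / (1 + (n₀−1)/N) = 1242 / (1 + 1241/5717) = 1242 / 1.2171 ≈ 1020.48.
Rounding up, n = 1021.

1021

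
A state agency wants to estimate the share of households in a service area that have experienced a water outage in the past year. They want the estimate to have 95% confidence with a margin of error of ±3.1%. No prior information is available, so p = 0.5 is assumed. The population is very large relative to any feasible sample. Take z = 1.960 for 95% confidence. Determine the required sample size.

With p = 0.5, p(1−p) = 0.25.
n = z²·p(1−p)/E² = 1.960² × 0.2500 / 0.031² = 3.8416 × 0.2500 / 0.000961 ≈ 999.38.
Rounding up gives n = 1000.

1000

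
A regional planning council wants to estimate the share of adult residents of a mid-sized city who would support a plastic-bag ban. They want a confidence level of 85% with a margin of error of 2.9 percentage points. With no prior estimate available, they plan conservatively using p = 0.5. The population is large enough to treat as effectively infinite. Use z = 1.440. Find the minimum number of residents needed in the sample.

With p = 0.5, p(1−p) = 0.25.
n = z²·p(1−p)/E² = 1.440² × 0.2500 / 0.029² = 2.0736 × 0.2500 / 0.000841 ≈ 616.41.
Rounding up gives n = 617.

617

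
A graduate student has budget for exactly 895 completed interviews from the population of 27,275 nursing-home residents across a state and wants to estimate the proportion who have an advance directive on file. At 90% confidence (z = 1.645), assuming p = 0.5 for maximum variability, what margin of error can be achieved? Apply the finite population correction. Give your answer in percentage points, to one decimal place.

2.7

Finite-population factor: (N−n)/(N−1) = (27275−895)/(27275−1) = 0.9672.
SE(p̂) = √[p(1−p)/n · (N−n)/(N−1)] = √[0.2500/895 × 0.9672] = 0.01644.
E = z × SE = 1.645 × 0.01644 = 0.02704 ≈ 2.7 percentage points.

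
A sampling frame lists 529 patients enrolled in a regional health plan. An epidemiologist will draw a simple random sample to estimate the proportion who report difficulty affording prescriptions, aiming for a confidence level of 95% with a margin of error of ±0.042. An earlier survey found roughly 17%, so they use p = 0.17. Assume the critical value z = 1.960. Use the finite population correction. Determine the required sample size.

195

Unadjusted: n₀ = 1.960² × 0.17 × 0.83 / 0.042² ≈ 307.28, so n₀ = 308.
Finite population correction with N = 529: n = n₀ / (1 + (n₀−1)/N) = 308 / (1 + 307/529) = 308 / 1.5803 ≈ 194.89.
Rounding up, n = 195.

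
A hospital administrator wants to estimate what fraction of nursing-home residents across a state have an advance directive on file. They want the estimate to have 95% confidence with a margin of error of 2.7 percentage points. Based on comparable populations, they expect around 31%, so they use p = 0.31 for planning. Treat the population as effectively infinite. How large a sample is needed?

For 95% confidence, z = 1.960.
With p = 0.31, p(1−p) = 0.2139.
n = z²·p(1−p)/E² = 1.960² × 0.2139 / 0.027² = 3.8416 × 0.2139 / 0.000729 ≈ 1127.19.
Rounding up gives n = 1128.

1128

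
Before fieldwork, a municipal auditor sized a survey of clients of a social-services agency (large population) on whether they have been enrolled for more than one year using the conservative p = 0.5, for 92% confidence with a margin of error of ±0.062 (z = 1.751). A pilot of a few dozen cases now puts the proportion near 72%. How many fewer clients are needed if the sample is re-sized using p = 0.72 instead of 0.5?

Conservative (p = 0.5): n = 1.751² × 0.25 / 0.062² ≈ 199.40 → 200.
Using p = 0.72: p(1−p) = 0.2016, so n = 1.751² × 0.2016 / 0.062² ≈ 160.80 → 161.
Reduction: 200 − 161 = 39.

39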